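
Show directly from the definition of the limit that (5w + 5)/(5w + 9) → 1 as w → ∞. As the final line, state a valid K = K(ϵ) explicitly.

Suppose ϵ > 0. We seek K > 0 such that w > K implies |(5w + 5)/(5w + 9) − 1| < ϵ.
(5w + 5)/(5w + 9) − 1 = (5(5w + 5) − 5(5w + 9)) / (5(5w + 9)) = -20/(5(5w + 9)).
For w > 0 we have 5w + 9 > 5w, so |(5w + 5)/(5w + 9) − 1| = 20/(5(5w + 9)) < 20/(5·5w) = (4/5)/w.
Thus |(5w + 5)/(5w + 9) − 1| < ϵ whenever w > (4/5)/ϵ.
Take K = (4/5)/ϵ. If w > K then |(5w + 5)/(5w + 9) − 1| < (4/5)/w < ϵ.

K = (4/5)/ϵ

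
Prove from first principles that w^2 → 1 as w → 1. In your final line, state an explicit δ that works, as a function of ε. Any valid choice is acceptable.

Let ε > 0 be given. We seek δ > 0 with 0 < |w − 1| < δ ⇒ |w^2 − 1| < ε.
Factor: w^2 − 1 = (w − 1)(w + 1), so |w^2 − 1| = |w − 1|·|w + 1|.
Impose δ ≤ 1 so that |w| < 2; then |w + 1| ≤ 3.
Hence |w^2 − 1| ≤ 3|w − 1|, which is < ε once |w − 1| < ε/3.
Take δ = min(1, ε/3). If 0 < |w − 1| < δ then both bounds hold and |w^2 − 1| ≤ 3|w − 1| < 3·(ε/3) = ε.

δ = min(1, ε/3)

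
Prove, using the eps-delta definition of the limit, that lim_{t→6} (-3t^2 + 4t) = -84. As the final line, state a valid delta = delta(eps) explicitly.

delta = min(2, eps/38)

Fix eps > 0. We want delta > 0 such that 0 < |t − 6| < delta implies |(-3t^2 + 4t) + 84| < eps.
(-3t^2 + 4t) + 84 = -3t^2 + 4t + 84 = (t − 6)(-3t - 14).
So |(-3t^2 + 4t) + 84| = |t − 6|·|-3t - 14|.
Assume first that |t − 6| < 2, so |t| < 8. Then |-3t - 14| ≤ 3·8 + 14 = 38.
Hence |(-3t^2 + 4t) + 84| ≤ 38|t − 6| < eps provided |t − 6| < eps/38.
Take delta = min(2, eps/38). Then 0 < |t − 6| < delta gives both |t − 6| < 2 and |t − 6| < eps/38, so |(-3t^2 + 4t) + 84| < eps.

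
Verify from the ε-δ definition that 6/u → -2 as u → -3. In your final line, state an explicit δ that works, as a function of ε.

Suppose ε > 0. We seek δ > 0 such that 0 < |u + 3| < δ implies |6/u + 2| < ε.
|6/u + 2| = 6·|-3 − u|/(3·|u|) = 6|u + 3|/(3|u|).
Restrict δ ≤ 3/2. Then |u + 3| < 3/2 gives |u| > 3/2, so 3|u| > 9/2.
Then |6/u + 2| < 6|u + 3|/(9/2), which is < ε when |u + 3| < (3/4)ε.
Take δ = min(3/2, (3/4)ε). Then 0 < |u + 3| < δ gives both |u + 3| < 3/2 and |u + 3| < (3/4)ε, so |6/u + 2| < ε.

δ = min(3/2, (3/4)ε)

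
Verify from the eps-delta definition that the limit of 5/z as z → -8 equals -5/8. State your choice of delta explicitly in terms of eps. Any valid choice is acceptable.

Let eps > 0 be given. We seek delta > 0 such that 0 < |z + 8| < delta implies |5/z + 5/8| < eps.
|5/z + 5/8| = 5·|-8 − z|/(8·|z|) = 5|z + 8|/(8|z|).
Require delta ≤ 4 so that |z| > 8 − 4 = 4, hence 8|z| > 32.
Then |5/z + 5/8| < 5|z + 8|/32, which is < eps when |z + 8| < (32/5)eps.
Take delta = min(4, (32/5)eps). Then 0 < |z + 8| < delta gives both |z + 8| < 4 and |z + 8| < (32/5)eps, so |5/z + 5/8| < eps.

delta = min(4, (32/5)eps)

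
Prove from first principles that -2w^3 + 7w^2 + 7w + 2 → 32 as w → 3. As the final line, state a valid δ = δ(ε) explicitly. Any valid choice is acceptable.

Let ε > 0 be given. We want δ > 0 such that 0 < |w − 3| < δ implies |(-2w^3 + 7w^2 + 7w + 2) − 32| < ε.
(-2w^3 + 7w^2 + 7w + 2) − 32 = -2w^3 + 7w^2 + 7w - 30 = (w − 3)(-2w^2 + w + 10).
So |(-2w^3 + 7w^2 + 7w + 2) − 32| = |w − 3|·|-2w^2 + w + 10|.
Require δ ≤ 1. Then |w − 3| < 1 gives |w| < 4, and by the triangle inequality |-2w^2 + w + 10| ≤ 2·4^2 + 4 + 10 = 46.
Hence |(-2w^3 + 7w^2 + 7w + 2) − 32| ≤ 46|w − 3| < ε provided |w − 3| < ε/46.
Take δ = min(1, ε/46). Then 0 < |w − 3| < δ gives both |w − 3| < 1 and |w − 3| < ε/46, so |(-2w^3 + 7w^2 + 7w + 2) − 32| < ε.

δ = min(1, ε/46)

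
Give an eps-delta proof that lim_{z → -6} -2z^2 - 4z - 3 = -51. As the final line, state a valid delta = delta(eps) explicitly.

Suppose eps > 0. We want delta > 0 such that 0 < |z + 6| < delta implies |(-2z^2 - 4z - 3) + 51| < eps.
(-2z^2 - 4z - 3) + 51 = -2z^2 - 4z + 48 = (z + 6)(-2z + 8).
So |(-2z^2 - 4z - 3) + 51| = |z + 6|·|-2z + 8|.
Require delta ≤ 2. Then |z + 6| < 2 gives |z| < 8, and by the triangle inequality |-2z + 8| ≤ 2·8 + 8 = 24.
Hence |(-2z^2 - 4z - 3) + 51| ≤ 24|z + 6| < eps provided |z + 6| < eps/24.
Take delta = min(2, eps/24). Then 0 < |z + 6| < delta gives both |z + 6| < 2 and |z + 6| < eps/24, so |(-2z^2 - 4z - 3) + 51| < eps.

delta = min(2, eps/24)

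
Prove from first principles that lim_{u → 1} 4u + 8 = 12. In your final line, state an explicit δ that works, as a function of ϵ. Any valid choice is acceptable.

δ = ϵ/4

Let ϵ > 0 be given. We need δ > 0 so that 0 < |u − 1| < δ implies |(4u + 8) − 12| < ϵ.
Since (4u + 8) − 12 = 4(u − 1), we have |(4u + 8) − 12| = 4|u − 1|.
Thus it suffices that |u − 1| < ϵ/4.
Take δ = ϵ/4. If 0 < |u − 1| < δ then |(4u + 8) − 12| = 4|u − 1| < 4·(ϵ/4) = ϵ.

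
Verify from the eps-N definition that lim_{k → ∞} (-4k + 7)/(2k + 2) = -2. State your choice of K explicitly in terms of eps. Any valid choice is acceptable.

K = (11/2)/eps

Fix eps > 0. For k ≥ 1, |(-4k + 7)/(2k + 2) + 2| = |22|/(2(2k + 2)) = 22/(2(2k + 2)).
Since 2k + 2 ≥ 2k for k ≥ 1, this is ≤ 22/(2·2k) = (11/2)/k.
So |(-4k + 7)/(2k + 2) + 2| < eps whenever k > (11/2)/eps.
Take K = (11/2)/eps. If k > K then |(-4k + 7)/(2k + 2) + 2| ≤ (11/2)/k < eps.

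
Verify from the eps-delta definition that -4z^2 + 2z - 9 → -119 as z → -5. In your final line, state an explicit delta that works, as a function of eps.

delta = min(1, eps/46)

Let eps > 0 be given. We want delta > 0 such that 0 < |z + 5| < delta implies |(-4z^2 + 2z - 9) + 119| < eps.
(-4z^2 + 2z - 9) + 119 = -4z^2 + 2z + 110 = (z + 5)(-4z + 22).
So |(-4z^2 + 2z - 9) + 119| = |z + 5|·|-4z + 22|.
Require delta ≤ 1. Then |z + 5| < 1 gives |z| < 6, and by the triangle inequality |-4z + 22| ≤ 4·6 + 22 = 46.
Hence |(-4z^2 + 2z - 9) + 119| ≤ 46|z + 5| < eps provided |z + 5| < eps/46.
Choosing delta = min(1, eps/46) ensures both conditions, hence |(-4z^2 + 2z - 9) + 119| < eps.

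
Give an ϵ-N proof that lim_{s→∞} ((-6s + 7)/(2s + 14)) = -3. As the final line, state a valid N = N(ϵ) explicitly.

Let ϵ > 0. We seek N > 0 such that s > N implies |(-6s + 7)/(2s + 14) + 3| < ϵ.
(-6s + 7)/(2s + 14) + 3 = (2(-6s + 7) − (-6)(2s + 14)) / (2(2s + 14)) = 98/(2(2s + 14)).
For s > 0 we have 2s + 14 > 2s, so |(-6s + 7)/(2s + 14) + 3| = 98/(2(2s + 14)) < 98/(2·2s) = (49/2)/s.
Thus |(-6s + 7)/(2s + 14) + 3| < ϵ whenever s > (49/2)/ϵ.
Take N = (49/2)/ϵ. If s > N then |(-6s + 7)/(2s + 14) + 3| < (49/2)/s < ϵ.

N = (49/2)/ϵ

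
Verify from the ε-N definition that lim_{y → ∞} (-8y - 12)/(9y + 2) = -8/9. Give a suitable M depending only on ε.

M = (92/81)/ε

Let ε > 0 be given. We seek M > 0 such that y > M implies |(-8y - 12)/(9y + 2) + 8/9| < ε.
(-8y - 12)/(9y + 2) + 8/9 = (9(-8y - 12) − (-8)(9y + 2)) / (9(9y + 2)) = -92/(9(9y + 2)).
For y > 0 we have 9y + 2 > 9y, so |(-8y - 12)/(9y + 2) + 8/9| = 92/(9(9y + 2)) < 92/(9·9y) = (92/81)/y.
Thus |(-8y - 12)/(9y + 2) + 8/9| < ε whenever y > (92/81)/ε.
Take M = (92/81)/ε. If y > M then |(-8y - 12)/(9y + 2) + 8/9| < (92/81)/y < ε.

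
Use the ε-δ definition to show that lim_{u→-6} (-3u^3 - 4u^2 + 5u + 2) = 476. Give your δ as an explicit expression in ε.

δ = min(1, ε/324)

Let ε > 0. We want δ > 0 such that 0 < |u + 6| < δ implies |(-3u^3 - 4u^2 + 5u + 2) − 476| < ε.
(-3u^3 - 4u^2 + 5u + 2) − 476 = -3u^3 - 4u^2 + 5u - 474 = (u + 6)(-3u^2 + 14u - 79).
So |(-3u^3 - 4u^2 + 5u + 2) − 476| = |u + 6|·|-3u^2 + 14u - 79|.
Require δ ≤ 1. Then |u + 6| < 1 gives |u| < 7, and by the triangle inequality |-3u^2 + 14u - 79| ≤ 3·7^2 + 14·7 + 79 = 324.
Hence |(-3u^3 - 4u^2 + 5u + 2) − 476| ≤ 324|u + 6| < ε provided |u + 6| < ε/324.
Take δ = min(1, ε/324). Then 0 < |u + 6| < δ gives both |u + 6| < 1 and |u + 6| < ε/324, so |(-3u^3 - 4u^2 + 5u + 2) − 476| < ε.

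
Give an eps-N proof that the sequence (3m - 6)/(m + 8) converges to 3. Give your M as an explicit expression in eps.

M = 30/eps

Let eps > 0 be given. For m ≥ 1, |(3m - 6)/(m + 8) − 3| = |-30|/((m + 8)) = 30/((m + 8)).
Since m + 8 ≥ m for m ≥ 1, this is ≤ 30/(m) = 30/m.
So |(3m - 6)/(m + 8) − 3| < eps whenever m > 30/eps.
Take M = 30/eps. If m > M then |(3m - 6)/(m + 8) − 3| ≤ 30/m < eps.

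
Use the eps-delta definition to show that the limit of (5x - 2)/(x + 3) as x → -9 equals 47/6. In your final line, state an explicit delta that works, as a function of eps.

delta = min(3, (18/17)eps)

Suppose eps > 0. We want delta > 0 with 0 < |x + 9| < delta ⇒ |(5x - 2)/(x + 3) − (47/6)| < eps.
Combining over a common denominator, (5x - 2)/(x + 3) − (47/6) = [(5x - 2)·(-6) − (-47)·(x + 3)] / [(-6)·(x + 3)] = 17(x + 9) / ((-6)(x + 3)).
So |(5x - 2)/(x + 3) − (47/6)| = 17|x + 9| / (6·|x + 3|).
Require delta ≤ 3, so |x + 3| ≥ |-6| − |x + 9| > 6 − 3 = 3.
Hence |(5x - 2)/(x + 3) − (47/6)| < 17|x + 9|/(6·3) = (17/18)|x + 9|, which is < eps once |x + 9| < (18/17)eps.
Take delta = min(3, (18/17)eps). Then 0 < |x + 9| < delta forces both bounds, so |(5x - 2)/(x + 3) − (47/6)| < eps.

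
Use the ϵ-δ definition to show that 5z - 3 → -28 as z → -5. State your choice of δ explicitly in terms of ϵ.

δ = ϵ/5

Fix ϵ > 0. We need δ > 0 so that 0 < |z + 5| < δ implies |(5z - 3) + 28| < ϵ.
|(5z - 3) + 28| = |5z + 25| = 5|z + 5|.
Thus it suffices that |z + 5| < ϵ/5.
Take δ = ϵ/5. If 0 < |z + 5| < δ then |(5z - 3) + 28| = 5|z + 5| < 5·(ϵ/5) = ϵ.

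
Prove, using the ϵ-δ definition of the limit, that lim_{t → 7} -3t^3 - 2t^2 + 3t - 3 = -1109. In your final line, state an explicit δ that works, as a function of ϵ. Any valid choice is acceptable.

δ = min(2, ϵ/608)

Fix ϵ > 0. We want δ > 0 such that 0 < |t − 7| < δ implies |(-3t^3 - 2t^2 + 3t - 3) + 1109| < ϵ.
(-3t^3 - 2t^2 + 3t - 3) + 1109 = -3t^3 - 2t^2 + 3t + 1106 = (t − 7)(-3t^2 - 23t - 158).
So |(-3t^3 - 2t^2 + 3t - 3) + 1109| = |t − 7|·|-3t^2 - 23t - 158|.
Assume first that |t − 7| < 2, so |t| < 9. Then |-3t^2 - 23t - 158| ≤ 3·9^2 + 23·9 + 158 = 608.
Hence |(-3t^3 - 2t^2 + 3t - 3) + 1109| ≤ 608|t − 7| < ϵ provided |t − 7| < ϵ/608.
Take δ = min(2, ϵ/608). Then 0 < |t − 7| < δ gives both |t − 7| < 2 and |t − 7| < ϵ/608, so |(-3t^3 - 2t^2 + 3t - 3) + 1109| < ϵ.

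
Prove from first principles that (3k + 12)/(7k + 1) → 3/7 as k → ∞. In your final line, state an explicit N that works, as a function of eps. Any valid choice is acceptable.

N = (81/49)/eps

Fix eps > 0. For k ≥ 1, |(3k + 12)/(7k + 1) − (3/7)| = |81|/(7(7k + 1)) = 81/(7(7k + 1)).
Since 7k + 1 ≥ 7k for k ≥ 1, this is ≤ 81/(7·7k) = (81/49)/k.
So |(3k + 12)/(7k + 1) − (3/7)| < eps whenever k > (81/49)/eps.
Take N = (81/49)/eps. If k > N then |(3k + 12)/(7k + 1) − (3/7)| ≤ (81/49)/k < eps.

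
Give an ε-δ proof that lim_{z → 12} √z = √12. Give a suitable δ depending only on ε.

Let ε > 0 be given. We want δ > 0 such that 0 < |z − 12| < δ implies |√z − √12| < ε.
Multiplying by the conjugate, |√z − √12| = |z − 12|/(√z + √12).
Restrict δ ≤ 12 so that |z − 12| < 12 forces z > 0, and then √z + √12 > √12.
Hence |√z − √12| < |z − 12|/√12, which is < ε once |z − 12| < √12·ε.
Take δ = min(12, √12·ε). If 0 < |z − 12| < δ then z > 0 and |√z − √12| < |z − 12|/√12 < ε.

δ = min(12, √12·ε)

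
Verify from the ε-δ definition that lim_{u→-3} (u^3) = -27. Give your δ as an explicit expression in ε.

δ = min(2, ε/49)

Let ε > 0 be given. We seek δ > 0 with 0 < |u + 3| < δ ⇒ |u^3 + 27| < ε.
Factor: u^3 + 27 = (u + 3)(u^2 - 3u + 9), so |u^3 + 27| = |u + 3|·|u^2 - 3u + 9|.
Impose δ ≤ 2 so that |u| < 5; then |u^2 - 3u + 9| ≤ 49.
Hence |u^3 + 27| ≤ 49|u + 3|, which is < ε once |u + 3| < ε/49.
Take δ = min(2, ε/49). If 0 < |u + 3| < δ then both bounds hold and |u^3 + 27| ≤ 49|u + 3| < 49·(ε/49) = ε.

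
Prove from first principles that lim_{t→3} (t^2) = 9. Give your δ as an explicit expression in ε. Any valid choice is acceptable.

δ = min(1, ε/7)

Suppose ε > 0. We seek δ > 0 with 0 < |t − 3| < δ ⇒ |t^2 − 9| < ε.
Factor: t^2 − 9 = (t − 3)(t + 3), so |t^2 − 9| = |t − 3|·|t + 3|.
Restrict δ ≤ 1. Then |t − 3| < 1 gives |t| < 4, so by the triangle inequality |t + 3| ≤ 4 + 3 = 7.
Hence |t^2 − 9| ≤ 7|t − 3|, which is < ε once |t − 3| < ε/7.
Take δ = min(1, ε/7). If 0 < |t − 3| < δ then both bounds hold and |t^2 − 9| ≤ 7|t − 3| < 7·(ε/7) = ε.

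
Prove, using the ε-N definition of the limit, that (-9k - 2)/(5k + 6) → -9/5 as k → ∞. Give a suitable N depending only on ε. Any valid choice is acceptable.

Suppose ε > 0. For k ≥ 1, |(-9k - 2)/(5k + 6) + 9/5| = |44|/(5(5k + 6)) = 44/(5(5k + 6)).
Since 5k + 6 ≥ 5k for k ≥ 1, this is ≤ 44/(5·5k) = (44/25)/k.
So |(-9k - 2)/(5k + 6) + 9/5| < ε whenever k > (44/25)/ε.
Take N = (44/25)/ε. If k > N then |(-9k - 2)/(5k + 6) + 9/5| ≤ (44/25)/k < ε.

N = (44/25)/ε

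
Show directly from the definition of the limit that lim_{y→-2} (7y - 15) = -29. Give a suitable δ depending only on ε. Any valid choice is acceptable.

Let ε > 0 be given. We need δ > 0 so that 0 < |y + 2| < δ implies |(7y - 15) + 29| < ε.
Since (7y - 15) + 29 = 7(y + 2), we have |(7y - 15) + 29| = 7|y + 2|.
Thus it suffices that |y + 2| < ε/7.
Take δ = ε/7. If 0 < |y + 2| < δ then |(7y - 15) + 29| = 7|y + 2| < 7·(ε/7) = ε.

δ = ε/7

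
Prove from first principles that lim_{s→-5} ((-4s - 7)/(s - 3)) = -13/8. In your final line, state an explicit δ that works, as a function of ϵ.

Let ϵ > 0 be given. We want δ > 0 with 0 < |s + 5| < δ ⇒ |(-4s - 7)/(s - 3) + 13/8| < ϵ.
Combining over a common denominator, (-4s - 7)/(s - 3) + 13/8 = [(-4s - 7)·(-8) − 13·(s - 3)] / [(-8)·(s - 3)] = 19(s + 5) / ((-8)(s - 3)).
So |(-4s - 7)/(s - 3) + 13/8| = 19|s + 5| / (8·|s − 3|).
Require δ ≤ 4, so |s − 3| ≥ |-8| − |s + 5| > 8 − 4 = 4.
Hence |(-4s - 7)/(s - 3) + 13/8| < 19|s + 5|/(8·4) = (19/32)|s + 5|, which is < ϵ once |s + 5| < (32/19)ϵ.
Take δ = min(4, (32/19)ϵ). Then 0 < |s + 5| < δ forces both bounds, so |(-4s - 7)/(s - 3) + 13/8| < ϵ.

δ = min(4, (32/19)ϵ)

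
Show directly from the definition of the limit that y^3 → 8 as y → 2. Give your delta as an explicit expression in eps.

Suppose eps > 0. We seek delta > 0 with 0 < |y − 2| < delta ⇒ |y^3 − 8| < eps.
Factor: y^3 − 8 = (y − 2)(y^2 + 2y + 4), so |y^3 − 8| = |y − 2|·|y^2 + 2y + 4|.
Restrict delta ≤ 2. Then |y − 2| < 2 gives |y| < 4, so by the triangle inequality |y^2 + 2y + 4| ≤ 4^2 + 2·4 + 4 = 28.
Hence |y^3 − 8| ≤ 28|y − 2|, which is < eps once |y − 2| < eps/28.
Take delta = min(2, eps/28). If 0 < |y − 2| < delta then both bounds hold and |y^3 − 8| ≤ 28|y − 2| < 28·(eps/28) = eps.

delta = min(2, eps/28)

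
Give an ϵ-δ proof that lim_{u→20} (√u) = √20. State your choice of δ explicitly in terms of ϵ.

Let ϵ > 0 be given. We want δ > 0 such that 0 < |u − 20| < δ implies |√u − √20| < ϵ.
Multiplying by the conjugate, |√u − √20| = |u − 20|/(√u + √20).
Restrict δ ≤ 20 so that |u − 20| < 20 forces u > 0, and then √u + √20 > √20.
Hence |√u − √20| < |u − 20|/√20, which is < ϵ once |u − 20| < √20·ϵ.
Take δ = min(20, √20·ϵ). If 0 < |u − 20| < δ then u > 0 and |√u − √20| < |u − 20|/√20 < ϵ.

δ = min(20, √20·ϵ)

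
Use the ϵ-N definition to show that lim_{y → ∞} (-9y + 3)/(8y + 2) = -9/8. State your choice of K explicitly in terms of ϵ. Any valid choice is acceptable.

K = (21/32)/ϵ

Let ϵ > 0 be given. We seek K > 0 such that y > K implies |(-9y + 3)/(8y + 2) + 9/8| < ϵ.
(-9y + 3)/(8y + 2) + 9/8 = (8(-9y + 3) − (-9)(8y + 2)) / (8(8y + 2)) = 42/(8(8y + 2)).
For y > 0 we have 8y + 2 > 8y, so |(-9y + 3)/(8y + 2) + 9/8| = 42/(8(8y + 2)) < 42/(8·8y) = (21/32)/y.
Thus |(-9y + 3)/(8y + 2) + 9/8| < ϵ whenever y > (21/32)/ϵ.
Take K = (21/32)/ϵ. If y > K then |(-9y + 3)/(8y + 2) + 9/8| < (21/32)/y < ϵ.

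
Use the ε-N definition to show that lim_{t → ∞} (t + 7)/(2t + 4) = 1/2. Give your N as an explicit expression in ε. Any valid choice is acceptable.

N = (5/2)/ε

Let ε > 0 be given. We seek N > 0 such that t > N implies |(t + 7)/(2t + 4) − (1/2)| < ε.
(t + 7)/(2t + 4) − (1/2) = (2(t + 7) − (2t + 4)) / (2(2t + 4)) = 10/(2(2t + 4)).
For t > 0 we have 2t + 4 > 2t, so |(t + 7)/(2t + 4) − (1/2)| = 10/(2(2t + 4)) < 10/(2·2t) = (5/2)/t.
Thus |(t + 7)/(2t + 4) − (1/2)| < ε whenever t > (5/2)/ε.
Take N = (5/2)/ε. If t > N then |(t + 7)/(2t + 4) − (1/2)| < (5/2)/t < ε.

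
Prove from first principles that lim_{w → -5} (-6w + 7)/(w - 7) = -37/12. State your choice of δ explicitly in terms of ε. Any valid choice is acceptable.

Let ε > 0. We want δ > 0 with 0 < |w + 5| < δ ⇒ |(-6w + 7)/(w - 7) + 37/12| < ε.
Combining over a common denominator, (-6w + 7)/(w - 7) + 37/12 = [(-6w + 7)·(-12) − 37·(w - 7)] / [(-12)·(w - 7)] = 35(w + 5) / ((-12)(w - 7)).
So |(-6w + 7)/(w - 7) + 37/12| = 35|w + 5| / (12·|w − 7|).
Require δ ≤ 6, so |w − 7| ≥ |-12| − |w + 5| > 12 − 6 = 6.
Hence |(-6w + 7)/(w - 7) + 37/12| < 35|w + 5|/(12·6) = (35/72)|w + 5|, which is < ε once |w + 5| < (72/35)ε.
Take δ = min(6, (72/35)ε). Then 0 < |w + 5| < δ forces both bounds, so |(-6w + 7)/(w - 7) + 37/12| < ε.

δ = min(6, (72/35)ε)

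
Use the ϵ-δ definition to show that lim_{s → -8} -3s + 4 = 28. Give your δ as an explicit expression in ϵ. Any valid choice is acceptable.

Let ϵ > 0. We need δ > 0 so that 0 < |s + 8| < δ implies |(-3s + 4) − 28| < ϵ.
Since (-3s + 4) − 28 = -3(s + 8), we have |(-3s + 4) − 28| = 3|s + 8|.
Thus it suffices that |s + 8| < ϵ/3.
Take δ = ϵ/3. If 0 < |s + 8| < δ then |(-3s + 4) − 28| = 3|s + 8| < 3·(ϵ/3) = ϵ.

δ = ϵ/3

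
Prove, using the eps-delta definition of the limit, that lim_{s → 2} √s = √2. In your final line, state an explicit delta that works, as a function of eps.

delta = min(2, √2·eps)

Suppose eps > 0. We want delta > 0 such that 0 < |s − 2| < delta implies |√s − √2| < eps.
Multiplying by the conjugate, |√s − √2| = |s − 2|/(√s + √2).
Restrict delta ≤ 2 so that |s − 2| < 2 forces s > 0, and then √s + √2 > √2.
Hence |√s − √2| < |s − 2|/√2, which is < eps once |s − 2| < √2·eps.
Take delta = min(2, √2·eps). If 0 < |s − 2| < delta then s > 0 and |√s − √2| < |s − 2|/√2 < eps.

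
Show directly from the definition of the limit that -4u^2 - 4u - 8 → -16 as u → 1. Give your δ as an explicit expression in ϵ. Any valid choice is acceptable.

Let ϵ > 0 be given. We want δ > 0 such that 0 < |u − 1| < δ implies |(-4u^2 - 4u - 8) + 16| < ϵ.
(-4u^2 - 4u - 8) + 16 = -4u^2 - 4u + 8 = (u − 1)(-4u - 8).
So |(-4u^2 - 4u - 8) + 16| = |u − 1|·|-4u - 8|.
Require δ ≤ 1. Then |u − 1| < 1 gives |u| < 2, and by the triangle inequality |-4u - 8| ≤ 4·2 + 8 = 16.
Hence |(-4u^2 - 4u - 8) + 16| ≤ 16|u − 1| < ϵ provided |u − 1| < ϵ/16.
Take δ = min(1, ϵ/16). Then 0 < |u − 1| < δ gives both |u − 1| < 1 and |u − 1| < ϵ/16, so |(-4u^2 - 4u - 8) + 16| < ϵ.

δ = min(1, ϵ/16)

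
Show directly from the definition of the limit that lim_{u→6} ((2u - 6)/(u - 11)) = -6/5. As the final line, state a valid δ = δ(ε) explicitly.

Suppose ε > 0. We want δ > 0 with 0 < |u − 6| < δ ⇒ |(2u - 6)/(u - 11) + 6/5| < ε.
Combining over a common denominator, (2u - 6)/(u - 11) + 6/5 = [(2u - 6)·(-5) − 6·(u - 11)] / [(-5)·(u - 11)] = -16(u − 6) / ((-5)(u - 11)).
So |(2u - 6)/(u - 11) + 6/5| = 16|u − 6| / (5·|u − 11|).
Restrict δ ≤ 5/2. Then |u − 6| < 5/2 gives |u − 11| = |(u − 6) + (-5)| ≥ 5 − 5/2 = 5/2.
Hence |(2u - 6)/(u - 11) + 6/5| < 16|u − 6|/(5·(5/2)) = (32/25)|u − 6|, which is < ε once |u − 6| < (25/32)ε.
Take δ = min(5/2, (25/32)ε). Then 0 < |u − 6| < δ forces both bounds, so |(2u - 6)/(u - 11) + 6/5| < ε.

δ = min(5/2, (25/32)ε)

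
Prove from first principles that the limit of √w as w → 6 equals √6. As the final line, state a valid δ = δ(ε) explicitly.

δ = min(6, √6·ε)

Fix ε > 0. We want δ > 0 such that 0 < |w − 6| < δ implies |√w − √6| < ε.
Multiplying by the conjugate, |√w − √6| = |w − 6|/(√w + √6).
Restrict δ ≤ 6 so that |w − 6| < 6 forces w > 0, and then √w + √6 > √6.
Hence |√w − √6| < |w − 6|/√6, which is < ε once |w − 6| < √6·ε.
Take δ = min(6, √6·ε). If 0 < |w − 6| < δ then w > 0 and |√w − √6| < |w − 6|/√6 < ε.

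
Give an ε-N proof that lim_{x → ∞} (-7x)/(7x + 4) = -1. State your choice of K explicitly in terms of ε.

K = (4/7)/ε

Fix ε > 0. We seek K > 0 such that x > K implies |(-7x)/(7x + 4) + 1| < ε.
(-7x)/(7x + 4) + 1 = (7(-7x) − (-7)(7x + 4)) / (7(7x + 4)) = 28/(7(7x + 4)).
For x > 0 we have 7x + 4 > 7x, so |(-7x)/(7x + 4) + 1| = 28/(7(7x + 4)) < 28/(7·7x) = (4/7)/x.
Thus |(-7x)/(7x + 4) + 1| < ε whenever x > (4/7)/ε.
Take K = (4/7)/ε. If x > K then |(-7x)/(7x + 4) + 1| < (4/7)/x < ε.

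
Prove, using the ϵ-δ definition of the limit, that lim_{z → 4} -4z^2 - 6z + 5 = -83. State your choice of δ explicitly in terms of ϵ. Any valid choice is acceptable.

Let ϵ > 0 be given. We want δ > 0 such that 0 < |z − 4| < δ implies |(-4z^2 - 6z + 5) + 83| < ϵ.
(-4z^2 - 6z + 5) + 83 = -4z^2 - 6z + 88 = (z − 4)(-4z - 22).
So |(-4z^2 - 6z + 5) + 83| = |z − 4|·|-4z - 22|.
Assume first that |z − 4| < 1, so |z| < 5. Then |-4z - 22| ≤ 4·5 + 22 = 42.
Hence |(-4z^2 - 6z + 5) + 83| ≤ 42|z − 4| < ϵ provided |z − 4| < ϵ/42.
Choosing δ = min(1, ϵ/42) ensures both conditions, hence |(-4z^2 - 6z + 5) + 83| < ϵ.

δ = min(1, ϵ/42)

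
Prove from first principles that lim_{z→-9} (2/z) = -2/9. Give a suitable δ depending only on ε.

δ = min(9/2, (81/4)ε)

Suppose ε > 0. We seek δ > 0 such that 0 < |z + 9| < δ implies |2/z + 2/9| < ε.
|2/z + 2/9| = 2·|-9 − z|/(9·|z|) = 2|z + 9|/(9|z|).
Restrict δ ≤ 9/2. Then |z + 9| < 9/2 gives |z| > 9/2, so 9|z| > 81/2.
Then |2/z + 2/9| < 2|z + 9|/(81/2), which is < ε when |z + 9| < (81/4)ε.
Take δ = min(9/2, (81/4)ε). Then 0 < |z + 9| < δ gives both |z + 9| < 9/2 and |z + 9| < (81/4)ε, so |2/z + 2/9| < ε.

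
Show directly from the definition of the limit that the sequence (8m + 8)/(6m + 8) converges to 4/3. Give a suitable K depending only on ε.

K = (4/9)/ε

Let ε > 0. For m ≥ 1, |(8m + 8)/(6m + 8) − (4/3)| = |-16|/(6(6m + 8)) = 16/(6(6m + 8)).
Since 6m + 8 ≥ 6m for m ≥ 1, this is ≤ 16/(6·6m) = (4/9)/m.
So |(8m + 8)/(6m + 8) − (4/3)| < ε whenever m > (4/9)/ε.
Take K = (4/9)/ε. If m > K then |(8m + 8)/(6m + 8) − (4/3)| ≤ (4/9)/m < ε.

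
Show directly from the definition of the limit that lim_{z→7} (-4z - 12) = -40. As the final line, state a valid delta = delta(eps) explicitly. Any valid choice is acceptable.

delta = eps/4

Let eps > 0. We need delta > 0 so that 0 < |z − 7| < delta implies |(-4z - 12) + 40| < eps.
|(-4z - 12) + 40| = |-4z + 28| = 4|z − 7|.
Thus it suffices that |z − 7| < eps/4.
Choosing delta = eps/4 gives |(-4z - 12) + 40| = 4|z − 7| < eps whenever |z − 7| < delta.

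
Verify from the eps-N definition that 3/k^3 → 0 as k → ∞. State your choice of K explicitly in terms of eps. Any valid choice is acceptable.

Let eps > 0 be given. For k ≥ 1, |3/k^3 − 0| = 3/k^3.
3/k^3 < eps ⇔ k^3 > 3/eps ⇔ k > (3/eps)^{1/3}.
Take K = (3/eps)^{1/3}. Then k > K implies 3/k^3 < eps.

K = (3/eps)^{1/3}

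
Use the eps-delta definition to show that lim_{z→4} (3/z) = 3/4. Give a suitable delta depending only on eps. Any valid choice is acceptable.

delta = min(2, (8/3)eps)

Suppose eps > 0. We seek delta > 0 such that 0 < |z − 4| < delta implies |3/z − (3/4)| < eps.
|3/z − (3/4)| = 3·|4 − z|/(4·|z|) = 3|z − 4|/(4|z|).
Restrict delta ≤ 2. Then |z − 4| < 2 gives |z| > 2, so 4|z| > 8.
Then |3/z − (3/4)| < 3|z − 4|/8, which is < eps when |z − 4| < (8/3)eps.
Take delta = min(2, (8/3)eps). Then 0 < |z − 4| < delta gives both |z − 4| < 2 and |z − 4| < (8/3)eps, so |3/z − (3/4)| < eps.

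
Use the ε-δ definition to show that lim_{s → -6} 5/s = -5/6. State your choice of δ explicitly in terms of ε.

δ = min(3, (18/5)ε)

Suppose ε > 0. We seek δ > 0 such that 0 < |s + 6| < δ implies |5/s + 5/6| < ε.
|5/s + 5/6| = 5·|-6 − s|/(6·|s|) = 5|s + 6|/(6|s|).
Restrict δ ≤ 3. Then |s + 6| < 3 gives |s| > 3, so 6|s| > 18.
Then |5/s + 5/6| < 5|s + 6|/18, which is < ε when |s + 6| < (18/5)ε.
Take δ = min(3, (18/5)ε). Then 0 < |s + 6| < δ gives both |s + 6| < 3 and |s + 6| < (18/5)ε, so |5/s + 5/6| < ε.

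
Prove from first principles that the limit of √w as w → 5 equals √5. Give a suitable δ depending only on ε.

δ = min(5, √5·ε)

Fix ε > 0. We want δ > 0 such that 0 < |w − 5| < δ implies |√w − √5| < ε.
Multiplying by the conjugate, |√w − √5| = |w − 5|/(√w + √5).
Restrict δ ≤ 5 so that |w − 5| < 5 forces w > 0, and then √w + √5 > √5.
Hence |√w − √5| < |w − 5|/√5, which is < ε once |w − 5| < √5·ε.
Take δ = min(5, √5·ε). If 0 < |w − 5| < δ then w > 0 and |√w − √5| < |w − 5|/√5 < ε.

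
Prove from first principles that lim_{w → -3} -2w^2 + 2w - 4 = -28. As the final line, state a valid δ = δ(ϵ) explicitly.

δ = min(1, ϵ/16)

Let ϵ > 0. We want δ > 0 such that 0 < |w + 3| < δ implies |(-2w^2 + 2w - 4) + 28| < ϵ.
(-2w^2 + 2w - 4) + 28 = -2w^2 + 2w + 24 = (w + 3)(-2w + 8).
So |(-2w^2 + 2w - 4) + 28| = |w + 3|·|-2w + 8|.
Assume first that |w + 3| < 1, so |w| < 4. Then |-2w + 8| ≤ 2·4 + 8 = 16.
Hence |(-2w^2 + 2w - 4) + 28| ≤ 16|w + 3| < ϵ provided |w + 3| < ϵ/16.
Take δ = min(1, ϵ/16). Then 0 < |w + 3| < δ gives both |w + 3| < 1 and |w + 3| < ϵ/16, so |(-2w^2 + 2w - 4) + 28| < ϵ.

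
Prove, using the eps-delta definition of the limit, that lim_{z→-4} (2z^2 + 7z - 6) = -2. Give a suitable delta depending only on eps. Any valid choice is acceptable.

delta = min(1, eps/11)

Let eps > 0. We want delta > 0 such that 0 < |z + 4| < delta implies |(2z^2 + 7z - 6) + 2| < eps.
(2z^2 + 7z - 6) + 2 = 2z^2 + 7z - 4 = (z + 4)(2z - 1).
So |(2z^2 + 7z - 6) + 2| = |z + 4|·|2z - 1|.
Assume first that |z + 4| < 1, so |z| < 5. Then |2z - 1| ≤ 2·5 + 1 = 11.
Hence |(2z^2 + 7z - 6) + 2| ≤ 11|z + 4| < eps provided |z + 4| < eps/11.
Choosing delta = min(1, eps/11) ensures both conditions, hence |(2z^2 + 7z - 6) + 2| < eps.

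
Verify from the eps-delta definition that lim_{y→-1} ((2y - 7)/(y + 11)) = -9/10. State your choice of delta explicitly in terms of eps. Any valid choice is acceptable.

delta = min(5, (50/29)eps)

Let eps > 0. We want delta > 0 with 0 < |y + 1| < delta ⇒ |(2y - 7)/(y + 11) + 9/10| < eps.
Combining over a common denominator, (2y - 7)/(y + 11) + 9/10 = [(2y - 7)·10 − (-9)·(y + 11)] / [10·(y + 11)] = 29(y + 1) / (10(y + 11)).
So |(2y - 7)/(y + 11) + 9/10| = 29|y + 1| / (10·|y + 11|).
Restrict delta ≤ 5. Then |y + 1| < 5 gives |y + 11| = |(y + 1) + 10| ≥ 10 − 5 = 5.
Hence |(2y - 7)/(y + 11) + 9/10| < 29|y + 1|/(10·5) = (29/50)|y + 1|, which is < eps once |y + 1| < (50/29)eps.
Take delta = min(5, (50/29)eps). Then 0 < |y + 1| < delta forces both bounds, so |(2y - 7)/(y + 11) + 9/10| < eps.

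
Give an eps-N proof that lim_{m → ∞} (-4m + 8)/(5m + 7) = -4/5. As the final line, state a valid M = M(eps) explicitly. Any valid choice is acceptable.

M = (68/25)/eps

Suppose eps > 0. For m ≥ 1, |(-4m + 8)/(5m + 7) + 4/5| = |68|/(5(5m + 7)) = 68/(5(5m + 7)).
Since 5m + 7 ≥ 5m for m ≥ 1, this is ≤ 68/(5·5m) = (68/25)/m.
So |(-4m + 8)/(5m + 7) + 4/5| < eps whenever m > (68/25)/eps.
Take M = (68/25)/eps. If m > M then |(-4m + 8)/(5m + 7) + 4/5| ≤ (68/25)/m < eps.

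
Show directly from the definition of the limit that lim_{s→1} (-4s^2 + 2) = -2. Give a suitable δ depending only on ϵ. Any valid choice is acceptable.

Suppose ϵ > 0. We want δ > 0 such that 0 < |s − 1| < δ implies |(-4s^2 + 2) + 2| < ϵ.
(-4s^2 + 2) + 2 = -4s^2 + 4 = (s − 1)(-4s - 4).
So |(-4s^2 + 2) + 2| = |s − 1|·|-4s - 4|.
Assume first that |s − 1| < 1, so |s| < 2. Then |-4s - 4| ≤ 4·2 + 4 = 12.
Hence |(-4s^2 + 2) + 2| ≤ 12|s − 1| < ϵ provided |s − 1| < ϵ/12.
Take δ = min(1, ϵ/12). Then 0 < |s − 1| < δ gives both |s − 1| < 1 and |s − 1| < ϵ/12, so |(-4s^2 + 2) + 2| < ϵ.

δ = min(1, ϵ/12)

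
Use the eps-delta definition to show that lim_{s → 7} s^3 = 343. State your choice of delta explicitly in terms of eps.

Suppose eps > 0. We seek delta > 0 with 0 < |s − 7| < delta ⇒ |s^3 − 343| < eps.
Factor: s^3 − 343 = (s − 7)(s^2 + 7s + 49), so |s^3 − 343| = |s − 7|·|s^2 + 7s + 49|.
Impose delta ≤ 1 so that |s| < 8; then |s^2 + 7s + 49| ≤ 169.
Hence |s^3 − 343| ≤ 169|s − 7|, which is < eps once |s − 7| < eps/169.
Take delta = min(1, eps/169). If 0 < |s − 7| < delta then both bounds hold and |s^3 − 343| ≤ 169|s − 7| < 169·(eps/169) = eps.

delta = min(1, eps/169)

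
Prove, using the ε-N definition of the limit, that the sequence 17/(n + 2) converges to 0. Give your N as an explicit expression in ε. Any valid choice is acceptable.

Fix ε > 0. For n ≥ 1, |17/(n + 2) − 0| = 17/(n + 2) ≤ 17/n.
We need 17/n < ε, i.e. n > 17/ε.
Take N = 17/ε. If n > N then |17/(n + 2)| ≤ 17/n < ε.

N = 17/ε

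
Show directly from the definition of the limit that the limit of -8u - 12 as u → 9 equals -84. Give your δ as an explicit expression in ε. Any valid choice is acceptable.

Let ε > 0 be given. We need δ > 0 so that 0 < |u − 9| < δ implies |(-8u - 12) + 84| < ε.
|(-8u - 12) + 84| = |-8u + 72| = 8|u − 9|.
So 8|u − 9| < ε exactly when |u − 9| < ε/8.
Choosing δ = ε/8 gives |(-8u - 12) + 84| = 8|u − 9| < ε whenever |u − 9| < δ.

δ = ε/8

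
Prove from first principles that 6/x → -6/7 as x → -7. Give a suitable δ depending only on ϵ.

δ = min(7/2, (49/12)ϵ)

Fix ϵ > 0. We seek δ > 0 such that 0 < |x + 7| < δ implies |6/x + 6/7| < ϵ.
|6/x + 6/7| = 6·|-7 − x|/(7·|x|) = 6|x + 7|/(7|x|).
Restrict δ ≤ 7/2. Then |x + 7| < 7/2 gives |x| > 7/2, so 7|x| > 49/2.
Then |6/x + 6/7| < 6|x + 7|/(49/2), which is < ϵ when |x + 7| < (49/12)ϵ.
Take δ = min(7/2, (49/12)ϵ). Then 0 < |x + 7| < δ gives both |x + 7| < 7/2 and |x + 7| < (49/12)ϵ, so |6/x + 6/7| < ϵ.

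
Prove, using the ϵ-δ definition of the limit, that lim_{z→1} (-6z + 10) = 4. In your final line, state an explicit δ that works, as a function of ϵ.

δ = ϵ/6

Suppose ϵ > 0. We need δ > 0 so that 0 < |z − 1| < δ implies |(-6z + 10) − 4| < ϵ.
|(-6z + 10) − 4| = |-6z + 6| = 6|z − 1|.
Thus it suffices that |z − 1| < ϵ/6.
Choosing δ = ϵ/6 gives |(-6z + 10) − 4| = 6|z − 1| < ϵ whenever |z − 1| < δ.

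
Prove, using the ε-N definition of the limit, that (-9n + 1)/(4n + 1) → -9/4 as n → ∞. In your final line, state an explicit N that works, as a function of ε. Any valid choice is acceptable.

Let ε > 0 be given. For n ≥ 1, |(-9n + 1)/(4n + 1) + 9/4| = |13|/(4(4n + 1)) = 13/(4(4n + 1)).
Since 4n + 1 ≥ 4n for n ≥ 1, this is ≤ 13/(4·4n) = (13/16)/n.
So |(-9n + 1)/(4n + 1) + 9/4| < ε whenever n > (13/16)/ε.
Take N = (13/16)/ε. If n > N then |(-9n + 1)/(4n + 1) + 9/4| ≤ (13/16)/n < ε.

N = (13/16)/ε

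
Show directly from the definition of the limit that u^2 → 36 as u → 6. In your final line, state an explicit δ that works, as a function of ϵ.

Fix ϵ > 0. We seek δ > 0 with 0 < |u − 6| < δ ⇒ |u^2 − 36| < ϵ.
Factor: u^2 − 36 = (u − 6)(u + 6), so |u^2 − 36| = |u − 6|·|u + 6|.
Impose δ ≤ 1 so that |u| < 7; then |u + 6| ≤ 13.
Hence |u^2 − 36| ≤ 13|u − 6|, which is < ϵ once |u − 6| < ϵ/13.
Take δ = min(1, ϵ/13). If 0 < |u − 6| < δ then both bounds hold and |u^2 − 36| ≤ 13|u − 6| < 13·(ϵ/13) = ϵ.

δ = min(1, ϵ/13)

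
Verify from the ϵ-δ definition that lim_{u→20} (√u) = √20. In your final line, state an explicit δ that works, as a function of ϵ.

Suppose ϵ > 0. We want δ > 0 such that 0 < |u − 20| < δ implies |√u − √20| < ϵ.
Multiplying by the conjugate, |√u − √20| = |u − 20|/(√u + √20).
Restrict δ ≤ 20 so that |u − 20| < 20 forces u > 0, and then √u + √20 > √20.
Hence |√u − √20| < |u − 20|/√20, which is < ϵ once |u − 20| < √20·ϵ.
Take δ = min(20, √20·ϵ). If 0 < |u − 20| < δ then u > 0 and |√u − √20| < |u − 20|/√20 < ϵ.

δ = min(20, √20·ϵ)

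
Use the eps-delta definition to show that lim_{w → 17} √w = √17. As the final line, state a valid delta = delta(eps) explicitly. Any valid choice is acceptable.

delta = min(17, √17·eps)

Fix eps > 0. We want delta > 0 such that 0 < |w − 17| < delta implies |√w − √17| < eps.
Multiplying by the conjugate, |√w − √17| = |w − 17|/(√w + √17).
Restrict delta ≤ 17 so that |w − 17| < 17 forces w > 0, and then √w + √17 > √17.
Hence |√w − √17| < |w − 17|/√17, which is < eps once |w − 17| < √17·eps.
Take delta = min(17, √17·eps). If 0 < |w − 17| < delta then w > 0 and |√w − √17| < |w − 17|/√17 < eps.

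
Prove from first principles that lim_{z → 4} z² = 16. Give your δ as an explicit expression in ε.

δ = min(1, ε/9)

Let ε > 0 be given. We seek δ > 0 with 0 < |z − 4| < δ ⇒ |z² − 16| < ε.
Factor: z² − 16 = (z − 4)(z + 4), so |z² − 16| = |z − 4|·|z + 4|.
Impose δ ≤ 1 so that |z| < 5; then |z + 4| ≤ 9.
Hence |z² − 16| ≤ 9|z − 4|, which is < ε once |z − 4| < ε/9.
Take δ = min(1, ε/9). If 0 < |z − 4| < δ then both bounds hold and |z² − 16| ≤ 9|z − 4| < 9·(ε/9) = ε.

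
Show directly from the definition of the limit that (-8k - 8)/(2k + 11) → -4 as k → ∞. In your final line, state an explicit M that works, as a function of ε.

M = 18/ε

Let ε > 0. For k ≥ 1, |(-8k - 8)/(2k + 11) + 4| = |72|/(2(2k + 11)) = 72/(2(2k + 11)).
Since 2k + 11 ≥ 2k for k ≥ 1, this is ≤ 72/(2·2k) = 18/k.
So |(-8k - 8)/(2k + 11) + 4| < ε whenever k > 18/ε.
Take M = 18/ε. If k > M then |(-8k - 8)/(2k + 11) + 4| ≤ 18/k < ε.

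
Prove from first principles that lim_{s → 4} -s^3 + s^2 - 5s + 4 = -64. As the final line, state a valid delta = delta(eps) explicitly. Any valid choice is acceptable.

delta = min(1, eps/57)

Let eps > 0. We want delta > 0 such that 0 < |s − 4| < delta implies |(-s^3 + s^2 - 5s + 4) + 64| < eps.
(-s^3 + s^2 - 5s + 4) + 64 = -s^3 + s^2 - 5s + 68 = (s − 4)(-s^2 - 3s - 17).
So |(-s^3 + s^2 - 5s + 4) + 64| = |s − 4|·|-s^2 - 3s - 17|.
Require delta ≤ 1. Then |s − 4| < 1 gives |s| < 5, and by the triangle inequality |-s^2 - 3s - 17| ≤ 5^2 + 3·5 + 17 = 57.
Hence |(-s^3 + s^2 - 5s + 4) + 64| ≤ 57|s − 4| < eps provided |s − 4| < eps/57.
Take delta = min(1, eps/57). Then 0 < |s − 4| < delta gives both |s − 4| < 1 and |s − 4| < eps/57, so |(-s^3 + s^2 - 5s + 4) + 64| < eps.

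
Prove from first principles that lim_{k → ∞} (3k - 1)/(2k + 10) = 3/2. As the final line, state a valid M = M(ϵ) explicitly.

M = 8/ϵ

Let ϵ > 0 be given. For k ≥ 1, |(3k - 1)/(2k + 10) − (3/2)| = |-32|/(2(2k + 10)) = 32/(2(2k + 10)).
Since 2k + 10 ≥ 2k for k ≥ 1, this is ≤ 32/(2·2k) = 8/k.
So |(3k - 1)/(2k + 10) − (3/2)| < ϵ whenever k > 8/ϵ.
Take M = 8/ϵ. If k > M then |(3k - 1)/(2k + 10) − (3/2)| ≤ 8/k < ϵ.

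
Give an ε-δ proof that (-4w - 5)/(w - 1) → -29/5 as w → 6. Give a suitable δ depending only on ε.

δ = min(5/2, (25/18)ε)

Suppose ε > 0. We want δ > 0 with 0 < |w − 6| < δ ⇒ |(-4w - 5)/(w - 1) + 29/5| < ε.
Combining over a common denominator, (-4w - 5)/(w - 1) + 29/5 = [(-4w - 5)·5 − (-29)·(w - 1)] / [5·(w - 1)] = 9(w − 6) / (5(w - 1)).
So |(-4w - 5)/(w - 1) + 29/5| = 9|w − 6| / (5·|w − 1|).
Require δ ≤ 5/2, so |w − 1| ≥ |5| − |w − 6| > 5 − 5/2 = 5/2.
Hence |(-4w - 5)/(w - 1) + 29/5| < 9|w − 6|/(5·(5/2)) = (18/25)|w − 6|, which is < ε once |w − 6| < (25/18)ε.
Take δ = min(5/2, (25/18)ε). Then 0 < |w − 6| < δ forces both bounds, so |(-4w - 5)/(w - 1) + 29/5| < ε.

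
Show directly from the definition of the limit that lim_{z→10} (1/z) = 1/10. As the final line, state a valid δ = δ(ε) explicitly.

Suppose ε > 0. We seek δ > 0 such that 0 < |z − 10| < δ implies |1/z − (1/10)| < ε.
|1/z − (1/10)| = |10 − z|/(10·|z|) = |z − 10|/(10|z|).
Restrict δ ≤ 5. Then |z − 10| < 5 gives |z| > 5, so 10|z| > 50.
Then |1/z − (1/10)| < |z − 10|/50, which is < ε when |z − 10| < 50ε.
Take δ = min(5, 50ε). Then 0 < |z − 10| < δ gives both |z − 10| < 5 and |z − 10| < 50ε, so |1/z − (1/10)| < ε.

δ = min(5, 50ε)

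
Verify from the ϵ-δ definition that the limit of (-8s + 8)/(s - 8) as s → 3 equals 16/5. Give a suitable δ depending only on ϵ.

δ = min(5/2, (25/112)ϵ)

Fix ϵ > 0. We want δ > 0 with 0 < |s − 3| < δ ⇒ |(-8s + 8)/(s - 8) − (16/5)| < ϵ.
Combining over a common denominator, (-8s + 8)/(s - 8) − (16/5) = [(-8s + 8)·(-5) − (-16)·(s - 8)] / [(-5)·(s - 8)] = 56(s − 3) / ((-5)(s - 8)).
So |(-8s + 8)/(s - 8) − (16/5)| = 56|s − 3| / (5·|s − 8|).
Require δ ≤ 5/2, so |s − 8| ≥ |-5| − |s − 3| > 5 − 5/2 = 5/2.
Hence |(-8s + 8)/(s - 8) − (16/5)| < 56|s − 3|/(5·(5/2)) = (112/25)|s − 3|, which is < ϵ once |s − 3| < (25/112)ϵ.
Take δ = min(5/2, (25/112)ϵ). Then 0 < |s − 3| < δ forces both bounds, so |(-8s + 8)/(s - 8) − (16/5)| < ϵ.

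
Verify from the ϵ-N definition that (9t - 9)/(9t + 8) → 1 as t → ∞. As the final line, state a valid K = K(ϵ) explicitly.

K = (17/9)/ϵ

Let ϵ > 0 be given. We seek K > 0 such that t > K implies |(9t - 9)/(9t + 8) − 1| < ϵ.
(9t - 9)/(9t + 8) − 1 = (9(9t - 9) − 9(9t + 8)) / (9(9t + 8)) = -153/(9(9t + 8)).
For t > 0 we have 9t + 8 > 9t, so |(9t - 9)/(9t + 8) − 1| = 153/(9(9t + 8)) < 153/(9·9t) = (17/9)/t.
Thus |(9t - 9)/(9t + 8) − 1| < ϵ whenever t > (17/9)/ϵ.
Take K = (17/9)/ϵ. If t > K then |(9t - 9)/(9t + 8) − 1| < (17/9)/t < ϵ.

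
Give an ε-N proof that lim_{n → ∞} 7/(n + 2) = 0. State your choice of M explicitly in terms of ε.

M = 7/ε

Suppose ε > 0. For n ≥ 1, |7/(n + 2) − 0| = 7/(n + 2) ≤ 7/n.
We need 7/n < ε, i.e. n > 7/ε.
Take M = 7/ε. If n > M then |7/(n + 2)| ≤ 7/n < ε.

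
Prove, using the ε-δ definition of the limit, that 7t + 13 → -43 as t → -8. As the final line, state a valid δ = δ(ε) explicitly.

δ = ε/7

Suppose ε > 0. We need δ > 0 so that 0 < |t + 8| < δ implies |(7t + 13) + 43| < ε.
|(7t + 13) + 43| = |7t + 56| = 7|t + 8|.
So 7|t + 8| < ε exactly when |t + 8| < ε/7.
Take δ = ε/7. If 0 < |t + 8| < δ then |(7t + 13) + 43| = 7|t + 8| < 7·(ε/7) = ε.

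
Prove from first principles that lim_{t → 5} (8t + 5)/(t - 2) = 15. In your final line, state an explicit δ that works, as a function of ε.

Fix ε > 0. We want δ > 0 with 0 < |t − 5| < δ ⇒ |(8t + 5)/(t - 2) − 15| < ε.
Combining over a common denominator, (8t + 5)/(t - 2) − 15 = [(8t + 5)·3 − 45·(t - 2)] / [3·(t - 2)] = -21(t − 5) / (3(t - 2)).
So |(8t + 5)/(t - 2) − 15| = 21|t − 5| / (3·|t − 2|).
Restrict δ ≤ 3/2. Then |t − 5| < 3/2 gives |t − 2| = |(t − 5) + 3| ≥ 3 − 3/2 = 3/2.
Hence |(8t + 5)/(t - 2) − 15| < 21|t − 5|/(3·(3/2)) = (14/3)|t − 5|, which is < ε once |t − 5| < (3/14)ε.
Take δ = min(3/2, (3/14)ε). Then 0 < |t − 5| < δ forces both bounds, so |(8t + 5)/(t - 2) − 15| < ε.

δ = min(3/2, (3/14)ε)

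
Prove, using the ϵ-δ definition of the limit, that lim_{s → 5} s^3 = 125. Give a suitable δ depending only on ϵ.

δ = min(2, ϵ/109)

Suppose ϵ > 0. We seek δ > 0 with 0 < |s − 5| < δ ⇒ |s^3 − 125| < ϵ.
Factor: s^3 − 125 = (s − 5)(s^2 + 5s + 25), so |s^3 − 125| = |s − 5|·|s^2 + 5s + 25|.
Impose δ ≤ 2 so that |s| < 7; then |s^2 + 5s + 25| ≤ 109.
Hence |s^3 − 125| ≤ 109|s − 5|, which is < ϵ once |s − 5| < ϵ/109.
Take δ = min(2, ϵ/109). If 0 < |s − 5| < δ then both bounds hold and |s^3 − 125| ≤ 109|s − 5| < 109·(ϵ/109) = ϵ.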